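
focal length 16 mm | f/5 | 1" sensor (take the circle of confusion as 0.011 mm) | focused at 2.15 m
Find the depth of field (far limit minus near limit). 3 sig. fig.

2.50 m

Hyperfocal distance H = f²/(N·c) + f = 16²/(5 × 0.011) + 16 = 256/0.055 + 16 ≈ 4670.5 mm ≈ 4.671 m.
Near limit Dn = s·(H − f)/(H + s − 2f) = 2150 × (4670.5 − 16) / (4670.5 + 2150 − 2 × 16) = 2150 × 4654.5 / 6788.5 ≈ 1474.1 mm.
Far limit Df = s·(H − f)/(H − s) = 2150 × (4670.5 − 16) / (4670.5 − 2150) = 2150 × 4654.5 / 2520.5 ≈ 3970.3 mm.
Depth of field = Df − Dn = 3970.3 − 1474.1 ≈ 2496.2 mm ≈ 2.50 m.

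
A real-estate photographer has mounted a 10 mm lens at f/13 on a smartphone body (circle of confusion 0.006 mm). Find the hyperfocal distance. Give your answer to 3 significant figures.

1.29 m

Hyperfocal distance H = f²/(N·c) + f = 10²/(13 × 0.006) + 10 = 100/0.078 + 10 ≈ 1292.1 mm ≈ 1.29 m.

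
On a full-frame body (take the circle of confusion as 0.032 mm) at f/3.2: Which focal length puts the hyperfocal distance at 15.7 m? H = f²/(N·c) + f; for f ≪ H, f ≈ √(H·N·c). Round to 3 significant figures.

40.0 mm

From H = f²/(N·c) + f, with f ≪ H: f ≈ √(H·N·c) = √(15700 × 3.2 × 0.032) = √1607.7 ≈ 40.10 mm.
Exact: f² + N·c·f − N·c·H = 0 ⇒ f = (−N·c + √((N·c)² + 4·N·c·H))/2 = (−0.1024 + √6430.7)/2 ≈ 40.045 mm ≈ 40.0 mm.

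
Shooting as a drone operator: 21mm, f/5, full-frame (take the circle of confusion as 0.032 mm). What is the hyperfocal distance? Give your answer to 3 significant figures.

2.78 m

Hyperfocal distance H = f²/(N·c) + f = 21²/(5 × 0.032) + 21 = 441/0.16 + 21 ≈ 2777.2 mm ≈ 2.78 m.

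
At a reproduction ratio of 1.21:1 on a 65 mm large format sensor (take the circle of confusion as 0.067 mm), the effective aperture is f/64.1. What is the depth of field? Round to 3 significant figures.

5.87 mm

At magnification m, DoF ≈ 2·N_eff·c/m² = 2 × 64.1 × 0.067 / 1.21² = 8.589 / 1.464 ≈ 5.87 mm.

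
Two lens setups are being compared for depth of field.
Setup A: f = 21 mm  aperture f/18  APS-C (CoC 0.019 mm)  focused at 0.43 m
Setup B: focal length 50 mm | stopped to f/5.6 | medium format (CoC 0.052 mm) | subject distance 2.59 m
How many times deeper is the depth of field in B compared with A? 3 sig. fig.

5.54

Setup A: H = 21²/(18×0.019) + 21 ≈ 1310.5 mm; DoF = Df − Dn = 629.74 − 326.45 ≈ 303.29 mm.
Setup B: H = 50²/(5.6×0.052) + 50 ≈ 8635.2 mm; DoF = Df − Dn = 3678.2 − 1998.7 ≈ 1679.5 mm.
Ratio = 1679.5 / 303.29 ≈ 5.54.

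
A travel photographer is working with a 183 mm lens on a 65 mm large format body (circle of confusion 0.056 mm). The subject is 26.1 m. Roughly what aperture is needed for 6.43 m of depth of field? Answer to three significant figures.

Write h = H − f = f²/(N·c). The thin-lens limits are Dn = s·h/(h + (s−f)) and Df = s·h/(h − (s−f)), so DoF = Df − Dn = 2·s·(s−f)·h / (h² − (s−f)²).
That is a quadratic in h: DoF·h² − 2·s·(s−f)·h − DoF·(s−f)² = 0 ⇒ h = (s−f)·(s + √(s² + DoF²)) / DoF = 25917 × (26100 + √(26100² + 6430²)) / 6430 = 25917 × (26100 + 26880.4) / 6430 ≈ 213545 mm.
Then N = f²/(c·h) = 183² / (0.056 × 213545) = 33489 / 11959 ≈ 2.80.

f/2.80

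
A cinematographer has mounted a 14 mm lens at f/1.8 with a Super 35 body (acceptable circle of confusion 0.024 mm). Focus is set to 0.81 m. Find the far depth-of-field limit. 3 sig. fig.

Hyperfocal distance H = f²/(N·c) + f = 14²/(1.8 × 0.024) + 14 = 196/0.0432 + 14 ≈ 4551.0 mm ≈ 4.551 m.
Far limit Df = s·(H − f)/(H − s) = 810 × (4551.0 − 14) / (4551.0 − 810) = 810 × 4537.0 / 3741.0 ≈ 982.35 mm ≈ 0.982 m.

0.982 m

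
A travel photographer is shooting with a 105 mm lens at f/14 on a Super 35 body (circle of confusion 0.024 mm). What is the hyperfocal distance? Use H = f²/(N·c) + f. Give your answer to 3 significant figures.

Hyperfocal distance H = f²/(N·c) + f = 105²/(14 × 0.024) + 105 = 11025/0.336 + 105 ≈ 32917.5 mm ≈ 32.9 m.

32.9 m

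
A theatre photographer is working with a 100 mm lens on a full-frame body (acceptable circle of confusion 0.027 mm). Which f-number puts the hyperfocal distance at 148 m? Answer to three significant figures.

Rearrange H = f²/(N·c) + f for N: N = f² / ((H − f)·c).
N = 100² / ((148000 − 100) × 0.027) = 10000 / 3993 ≈ 2.50.

f/2.50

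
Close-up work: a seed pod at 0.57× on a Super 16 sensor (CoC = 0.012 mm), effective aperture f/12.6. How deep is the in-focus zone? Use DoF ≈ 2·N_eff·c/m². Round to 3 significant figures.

0.931 mm

At magnification m, DoF ≈ 2·N_eff·c/m² = 2 × 12.6 × 0.012 / 0.57² = 0.3024 / 0.3249 ≈ 0.931 mm.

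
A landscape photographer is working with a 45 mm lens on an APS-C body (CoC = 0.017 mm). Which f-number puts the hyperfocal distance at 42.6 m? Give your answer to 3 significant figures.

f/2.80

Rearrange H = f²/(N·c) + f for N: N = f² / ((H − f)·c).
N = 45² / ((42600 − 45) × 0.017) = 2025 / 723.4 ≈ 2.80.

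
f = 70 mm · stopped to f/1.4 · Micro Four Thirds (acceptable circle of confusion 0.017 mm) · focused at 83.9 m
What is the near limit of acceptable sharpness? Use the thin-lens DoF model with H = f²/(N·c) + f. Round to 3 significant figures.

59.6 m

Hyperfocal distance H = f²/(N·c) + f = 70²/(1.4 × 0.017) + 70 = 4900/0.0238 + 70 ≈ 205952.4 mm ≈ 206.0 m.
Near limit Dn = s·(H − f)/(H + s − 2f) = 83900 × (205952.4 − 70) / (205952.4 + 83900 − 2 × 70) = 83900 × 205882.4 / 289712.4 ≈ 59623 mm ≈ 59.6 m.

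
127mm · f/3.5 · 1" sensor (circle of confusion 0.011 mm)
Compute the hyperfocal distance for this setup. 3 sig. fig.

419 m

Hyperfocal distance H = f²/(N·c) + f = 127²/(3.5 × 0.011) + 127 = 16129/0.0385 + 127 ≈ 419062.1 mm ≈ 419 m.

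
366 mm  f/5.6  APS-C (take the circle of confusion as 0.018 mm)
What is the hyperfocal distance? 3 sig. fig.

Hyperfocal distance H = f²/(N·c) + f = 366²/(5.6 × 0.018) + 366 = 133956/0.1008 + 366 ≈ 1329294.6 mm ≈ 1330 m.

1330 m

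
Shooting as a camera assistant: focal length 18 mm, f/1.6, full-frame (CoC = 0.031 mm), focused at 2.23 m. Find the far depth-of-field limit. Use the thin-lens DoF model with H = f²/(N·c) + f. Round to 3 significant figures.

Hyperfocal distance H = f²/(N·c) + f = 18²/(1.6 × 0.031) + 18 = 324/0.0496 + 18 ≈ 6550.3 mm ≈ 6.550 m.
Far limit Df = s·(H − f)/(H − s) = 2230 × (6550.3 − 18) / (6550.3 − 2230) = 2230 × 6532.3 / 4320.3 ≈ 3371.8 mm ≈ 3.37 m.

3.37 m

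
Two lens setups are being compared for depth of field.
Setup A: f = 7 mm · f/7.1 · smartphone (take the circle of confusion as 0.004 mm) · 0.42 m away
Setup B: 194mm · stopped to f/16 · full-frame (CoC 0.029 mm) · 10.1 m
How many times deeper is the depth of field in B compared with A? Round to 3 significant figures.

11.7

Setup A: H = 7²/(7.1×0.004) + 7 ≈ 1732.4 mm; DoF = Df − Dn = 552.17 − 338.88 ≈ 213.29 mm.
Setup B: H = 194²/(16×0.029) + 194 ≈ 81306.1 mm; DoF = Df − Dn = 11505.1 − 9000.8 ≈ 2504.3 mm.
Ratio = 2504.3 / 213.29 ≈ 11.7.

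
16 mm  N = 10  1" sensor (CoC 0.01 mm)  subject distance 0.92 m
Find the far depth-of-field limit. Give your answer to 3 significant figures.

Hyperfocal distance H = f²/(N·c) + f = 16²/(10 × 0.01) + 16 = 256/0.1 + 16 ≈ 2576.0 mm ≈ 2.576 m.
Far limit Df = s·(H − f)/(H − s) = 920 × (2576.0 − 16) / (2576.0 − 920) = 920 × 2560.0 / 1656.0 ≈ 1422.2 mm ≈ 1.42 m.

1.42 m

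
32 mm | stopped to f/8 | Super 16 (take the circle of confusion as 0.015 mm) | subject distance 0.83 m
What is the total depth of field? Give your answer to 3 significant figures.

Hyperfocal distance H = f²/(N·c) + f = 32²/(8 × 0.015) + 32 = 1024/0.12 + 32 ≈ 8565.3 mm ≈ 8.565 m.
Near limit Dn = s·(H − f)/(H + s − 2f) = 830 × (8565.3 − 32) / (8565.3 + 830 − 2 × 32) = 830 × 8533.3 / 9331.3 ≈ 759.02 mm.
Far limit Df = s·(H − f)/(H − s) = 830 × (8565.3 − 32) / (8565.3 − 830) = 830 × 8533.3 / 7735.3 ≈ 915.63 mm.
Depth of field = Df − Dn = 915.63 − 759.02 ≈ 156.61 mm.

157 mm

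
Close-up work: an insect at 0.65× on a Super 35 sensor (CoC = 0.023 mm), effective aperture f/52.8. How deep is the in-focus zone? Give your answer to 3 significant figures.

5.75 mm

At magnification m, DoF ≈ 2·N_eff·c/m² = 2 × 52.8 × 0.023 / 0.65² = 2.429 / 0.4225 ≈ 5.75 mm.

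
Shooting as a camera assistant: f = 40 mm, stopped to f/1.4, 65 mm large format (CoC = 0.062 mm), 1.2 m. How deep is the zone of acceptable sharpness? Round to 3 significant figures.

Hyperfocal distance H = f²/(N·c) + f = 40²/(1.4 × 0.062) + 40 = 1600/0.0868 + 40 ≈ 18473.2 mm ≈ 18.47 m.
Near limit Dn = s·(H − f)/(H + s − 2f) = 1200 × (18473.2 − 40) / (18473.2 + 1200 − 2 × 40) = 1200 × 18433.2 / 19593.2 ≈ 1128.95 mm.
Far limit Df = s·(H − f)/(H − s) = 1200 × (18473.2 − 40) / (18473.2 − 1200) = 1200 × 18433.2 / 17273.2 ≈ 1280.59 mm.
Depth of field = Df − Dn = 1280.59 − 1128.95 ≈ 151.64 mm.

152 mm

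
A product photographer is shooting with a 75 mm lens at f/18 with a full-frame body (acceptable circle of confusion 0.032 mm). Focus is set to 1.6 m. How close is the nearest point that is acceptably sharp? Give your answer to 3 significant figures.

1.38 m

Hyperfocal distance H = f²/(N·c) + f = 75²/(18 × 0.032) + 75 = 5625/0.576 + 75 ≈ 9840.6 mm ≈ 9.841 m.
Near limit Dn = s·(H − f)/(H + s − 2f) = 1600 × (9840.6 − 75) / (9840.6 + 1600 − 2 × 75) = 1600 × 9765.6 / 11290.6 ≈ 1383.9 mm ≈ 1.38 m.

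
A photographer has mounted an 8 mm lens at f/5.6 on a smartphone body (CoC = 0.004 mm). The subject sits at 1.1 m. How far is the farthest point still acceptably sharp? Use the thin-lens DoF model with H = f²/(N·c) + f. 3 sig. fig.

Hyperfocal distance H = f²/(N·c) + f = 8²/(5.6 × 0.004) + 8 = 64/0.0224 + 8 ≈ 2865.1 mm ≈ 2.865 m.
Far limit Df = s·(H − f)/(H − s) = 1100 × (2865.1 − 8) / (2865.1 − 1100) = 1100 × 2857.1 / 1765.1 ≈ 1780.5 mm ≈ 1.78 m.

1.78 m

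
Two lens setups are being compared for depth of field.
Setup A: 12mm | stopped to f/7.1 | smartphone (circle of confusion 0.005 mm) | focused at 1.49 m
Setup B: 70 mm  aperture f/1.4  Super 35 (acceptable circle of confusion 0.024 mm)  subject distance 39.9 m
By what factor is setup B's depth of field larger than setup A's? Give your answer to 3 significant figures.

Setup A: H = 12²/(7.1×0.005) + 12 ≈ 4068.3 mm; DoF = Df − Dn = 2344.1 − 1092.1 ≈ 1252.0 mm.
Setup B: H = 70²/(1.4×0.024) + 70 ≈ 145903.3 mm; DoF = Df − Dn = 54892 − 31340 ≈ 23552 mm.
Ratio = 23552 / 1252.0 ≈ 18.8.

18.8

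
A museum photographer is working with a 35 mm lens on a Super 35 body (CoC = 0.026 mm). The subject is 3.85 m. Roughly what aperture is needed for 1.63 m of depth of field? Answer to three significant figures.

f/2.51

Write h = H − f = f²/(N·c). The thin-lens limits are Dn = s·h/(h + (s−f)) and Df = s·h/(h − (s−f)), so DoF = Df − Dn = 2·s·(s−f)·h / (h² − (s−f)²).
That is a quadratic in h: DoF·h² − 2·s·(s−f)·h − DoF·(s−f)² = 0 ⇒ h = (s−f)·(s + √(s² + DoF²)) / DoF = 3815 × (3850 + √(3850² + 1630²)) / 1630 = 3815 × (3850 + 4180.84) / 1630 ≈ 18796 mm.
Then N = f²/(c·h) = 35² / (0.026 × 18796) = 1225 / 488.70 ≈ 2.51.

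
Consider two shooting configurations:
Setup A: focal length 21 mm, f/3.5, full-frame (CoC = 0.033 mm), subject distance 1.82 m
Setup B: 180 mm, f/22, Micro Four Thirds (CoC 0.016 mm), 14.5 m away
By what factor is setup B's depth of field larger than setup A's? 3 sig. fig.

Setup A: H = 21²/(3.5×0.033) + 21 ≈ 3839.2 mm; DoF = Df − Dn = 3441.5 − 1237.1 ≈ 2204.4 mm.
Setup B: H = 180²/(22×0.016) + 180 ≈ 92225.5 mm; DoF = Df − Dn = 17171.5 − 12547.9 ≈ 4623.6 mm.
Ratio = 4623.6 / 2204.4 ≈ 2.10.

2.10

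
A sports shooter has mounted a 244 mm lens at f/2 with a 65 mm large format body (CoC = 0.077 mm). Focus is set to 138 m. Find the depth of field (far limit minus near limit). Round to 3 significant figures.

113 m

Hyperfocal distance H = f²/(N·c) + f = 244²/(2 × 0.077) + 244 = 59536/0.154 + 244 ≈ 386841.4 mm ≈ 386.8 m.
Near limit Dn = s·(H − f)/(H + s − 2f) = 138000 × (386841.4 − 244) / (386841.4 + 138000 − 2 × 244) = 138000 × 386597.4 / 524353.4 ≈ 101745 mm.
Far limit Df = s·(H − f)/(H − s) = 138000 × (386841.4 − 244) / (386841.4 − 138000) = 138000 × 386597.4 / 248841.4 ≈ 214395 mm.
Depth of field = Df − Dn = 214395 − 101745 ≈ 112650 mm ≈ 113 m.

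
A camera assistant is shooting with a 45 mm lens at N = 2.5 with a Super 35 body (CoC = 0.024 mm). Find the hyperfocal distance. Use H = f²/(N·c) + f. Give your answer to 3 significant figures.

Hyperfocal distance H = f²/(N·c) + f = 45²/(2.5 × 0.024) + 45 = 2025/0.06 + 45 ≈ 33795.0 mm ≈ 33.8 m.

33.8 m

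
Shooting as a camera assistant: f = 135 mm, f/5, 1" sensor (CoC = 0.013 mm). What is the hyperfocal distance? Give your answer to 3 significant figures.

Hyperfocal distance H = f²/(N·c) + f = 135²/(5 × 0.013) + 135 = 18225/0.065 + 135 ≈ 280519.6 mm ≈ 281 m.

281 m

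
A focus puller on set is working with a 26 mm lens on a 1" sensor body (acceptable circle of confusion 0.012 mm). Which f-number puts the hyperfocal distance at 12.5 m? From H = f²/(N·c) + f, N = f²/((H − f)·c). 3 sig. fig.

Rearrange H = f²/(N·c) + f for N: N = f² / ((H − f)·c).
N = 26² / ((12500 − 26) × 0.012) = 676 / 149.7 ≈ 4.52.

f/4.52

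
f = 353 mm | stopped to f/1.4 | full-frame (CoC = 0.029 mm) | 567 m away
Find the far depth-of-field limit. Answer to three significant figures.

695 m

Hyperfocal distance H = f²/(N·c) + f = 353²/(1.4 × 0.029) + 353 = 124609/0.0406 + 353 ≈ 3069540.2 mm ≈ 3070 m.
Far limit Df = s·(H − f)/(H − s) = 567000 × (3069540.2 − 353) / (3069540.2 − 567000) = 567000 × 3069187.2 / 2502540.2 ≈ 695385 mm ≈ 695 m.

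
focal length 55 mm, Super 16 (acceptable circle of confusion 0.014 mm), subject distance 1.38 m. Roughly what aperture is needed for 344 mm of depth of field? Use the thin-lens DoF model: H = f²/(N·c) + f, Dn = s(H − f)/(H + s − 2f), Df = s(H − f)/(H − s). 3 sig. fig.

Write h = H − f = f²/(N·c). The thin-lens limits are Dn = s·h/(h + (s−f)) and Df = s·h/(h − (s−f)), so DoF = Df − Dn = 2·s·(s−f)·h / (h² − (s−f)²).
That is a quadratic in h: DoF·h² − 2·s·(s−f)·h − DoF·(s−f)² = 0 ⇒ h = (s−f)·(s + √(s² + DoF²)) / DoF = 1325 × (1380 + √(1380² + 344²)) / 344 = 1325 × (1380 + 1422.23) / 344 ≈ 10793 mm.
Then N = f²/(c·h) = 55² / (0.014 × 10793) = 3025 / 151.11 ≈ 20.

f/20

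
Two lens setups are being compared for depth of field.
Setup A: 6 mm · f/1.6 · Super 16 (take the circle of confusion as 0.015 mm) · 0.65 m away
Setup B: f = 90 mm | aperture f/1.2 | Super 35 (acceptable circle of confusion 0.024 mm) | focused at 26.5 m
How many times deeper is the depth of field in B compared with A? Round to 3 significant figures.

Setup A: H = 6²/(1.6×0.015) + 6 ≈ 1506.0 mm; DoF = Df − Dn = 1139.02 − 454.76 ≈ 684.26 mm.
Setup B: H = 90²/(1.2×0.024) + 90 ≈ 281340.0 mm; DoF = Df − Dn = 29246.3 − 24225.2 ≈ 5021.1 mm.
Ratio = 5021.1 / 684.26 ≈ 7.34.

7.34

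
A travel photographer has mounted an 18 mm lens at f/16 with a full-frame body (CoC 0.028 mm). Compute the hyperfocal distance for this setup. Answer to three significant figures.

0.741 m

Hyperfocal distance H = f²/(N·c) + f = 18²/(16 × 0.028) + 18 = 324/0.448 + 18 ≈ 741.2 mm ≈ 0.741 m.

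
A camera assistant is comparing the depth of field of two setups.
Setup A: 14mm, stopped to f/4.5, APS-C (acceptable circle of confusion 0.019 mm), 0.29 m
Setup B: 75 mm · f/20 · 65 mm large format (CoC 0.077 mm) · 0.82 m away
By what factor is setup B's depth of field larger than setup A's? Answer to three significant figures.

Setup A: H = 14²/(4.5×0.019) + 14 ≈ 2306.4 mm; DoF = Df − Dn = 329.695 − 258.837 ≈ 70.858 mm.
Setup B: H = 75²/(20×0.077) + 75 ≈ 3727.6 mm; DoF = Df − Dn = 1030.10 − 681.08 ≈ 349.02 mm.
Ratio = 349.02 / 70.858 ≈ 4.93.

4.93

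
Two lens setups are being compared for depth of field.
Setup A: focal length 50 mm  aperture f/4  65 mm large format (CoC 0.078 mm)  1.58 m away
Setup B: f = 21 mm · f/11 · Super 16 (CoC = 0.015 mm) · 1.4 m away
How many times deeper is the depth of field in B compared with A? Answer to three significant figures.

Setup A: H = 50²/(4×0.078) + 50 ≈ 8062.8 mm; DoF = Df − Dn = 1952.89 − 1326.68 ≈ 626.21 mm.
Setup B: H = 21²/(11×0.015) + 21 ≈ 2693.7 mm; DoF = Df − Dn = 2892.3 − 923.5 ≈ 1968.8 mm.
Ratio = 1968.8 / 626.21 ≈ 3.14.

3.14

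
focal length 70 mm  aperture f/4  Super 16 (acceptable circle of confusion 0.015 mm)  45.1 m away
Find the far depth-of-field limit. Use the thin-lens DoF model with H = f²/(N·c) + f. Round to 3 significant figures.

101 m

Hyperfocal distance H = f²/(N·c) + f = 70²/(4 × 0.015) + 70 = 4900/0.06 + 70 ≈ 81736.7 mm ≈ 81.74 m.
Far limit Df = s·(H − f)/(H − s) = 45100 × (81736.7 − 70) / (81736.7 − 45100) = 45100 × 81666.7 / 36636.7 ≈ 100532 mm ≈ 101 m.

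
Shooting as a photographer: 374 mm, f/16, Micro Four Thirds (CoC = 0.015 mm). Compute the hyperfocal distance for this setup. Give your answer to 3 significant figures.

583 m

Hyperfocal distance H = f²/(N·c) + f = 374²/(16 × 0.015) + 374 = 139876/0.24 + 374 ≈ 583190.7 mm ≈ 583 m.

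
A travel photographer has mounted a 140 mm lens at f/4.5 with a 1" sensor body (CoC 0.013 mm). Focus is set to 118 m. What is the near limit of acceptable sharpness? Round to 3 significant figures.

Hyperfocal distance H = f²/(N·c) + f = 140²/(4.5 × 0.013) + 140 = 19600/0.0585 + 140 ≈ 335182.7 mm ≈ 335.2 m.
Near limit Dn = s·(H − f)/(H + s − 2f) = 118000 × (335182.7 − 140) / (335182.7 + 118000 − 2 × 140) = 118000 × 335042.7 / 452902.7 ≈ 87293 mm ≈ 87.3 m.

87.3 m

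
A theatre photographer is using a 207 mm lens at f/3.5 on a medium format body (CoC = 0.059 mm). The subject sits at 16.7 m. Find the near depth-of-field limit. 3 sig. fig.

Hyperfocal distance H = f²/(N·c) + f = 207²/(3.5 × 0.059) + 207 = 42849/0.2065 + 207 ≈ 207708.2 mm ≈ 207.7 m.
Near limit Dn = s·(H − f)/(H + s − 2f) = 16700 × (207708.2 − 207) / (207708.2 + 16700 − 2 × 207) = 16700 × 207501.2 / 223994.2 ≈ 15470 mm ≈ 15.5 m.

15.5 m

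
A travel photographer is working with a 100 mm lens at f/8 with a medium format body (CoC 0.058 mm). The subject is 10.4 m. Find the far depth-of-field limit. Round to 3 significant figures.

Hyperfocal distance H = f²/(N·c) + f = 100²/(8 × 0.058) + 100 = 10000/0.464 + 100 ≈ 21651.7 mm ≈ 21.65 m.
Far limit Df = s·(H − f)/(H − s) = 10400 × (21651.7 − 100) / (21651.7 − 10400) = 10400 × 21551.7 / 11251.7 ≈ 19920 mm ≈ 19.9 m.

19.9 m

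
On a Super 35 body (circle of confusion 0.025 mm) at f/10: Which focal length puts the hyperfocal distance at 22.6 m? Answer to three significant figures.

75.0 mm

From H = f²/(N·c) + f, with f ≪ H: f ≈ √(H·N·c) = √(22600 × 10 × 0.025) = √5650.0 ≈ 75.17 mm.
Exact: f² + N·c·f − N·c·H = 0 ⇒ f = (−N·c + √((N·c)² + 4·N·c·H))/2 = (−0.25 + √22600)/2 ≈ 75.042 mm ≈ 75.0 mm.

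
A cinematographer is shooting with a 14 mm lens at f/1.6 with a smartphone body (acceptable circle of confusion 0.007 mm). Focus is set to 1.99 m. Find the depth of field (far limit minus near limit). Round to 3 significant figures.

455 mm

Hyperfocal distance H = f²/(N·c) + f = 14²/(1.6 × 0.007) + 14 = 196/0.0112 + 14 ≈ 17514.0 mm ≈ 17.51 m.
Near limit Dn = s·(H − f)/(H + s − 2f) = 1990 × (17514.0 − 14) / (17514.0 + 1990 − 2 × 14) = 1990 × 17500.0 / 19476.0 ≈ 1788.10 mm.
Far limit Df = s·(H − f)/(H − s) = 1990 × (17514.0 − 14) / (17514.0 − 1990) = 1990 × 17500.0 / 15524.0 ≈ 2243.30 mm.
Depth of field = Df − Dn = 2243.30 − 1788.10 ≈ 455.20 mm.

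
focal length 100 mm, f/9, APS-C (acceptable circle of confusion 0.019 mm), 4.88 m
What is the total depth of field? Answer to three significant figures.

0.803 m

Hyperfocal distance H = f²/(N·c) + f = 100²/(9 × 0.019) + 100 = 10000/0.171 + 100 ≈ 58579.5 mm ≈ 58.58 m.
Near limit Dn = s·(H − f)/(H + s − 2f) = 4880 × (58579.5 − 100) / (58579.5 + 4880 − 2 × 100) = 4880 × 58479.5 / 63259.5 ≈ 4511.26 mm.
Far limit Df = s·(H − f)/(H − s) = 4880 × (58579.5 − 100) / (58579.5 − 4880) = 4880 × 58479.5 / 53699.5 ≈ 5314.39 mm.
Depth of field = Df − Dn = 5314.39 − 4511.26 ≈ 803.13 mm ≈ 0.803 m.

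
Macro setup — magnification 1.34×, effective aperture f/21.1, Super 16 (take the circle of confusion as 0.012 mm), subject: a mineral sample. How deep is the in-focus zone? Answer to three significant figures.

0.282 mm

At magnification m, DoF ≈ 2·N_eff·c/m² = 2 × 21.1 × 0.012 / 1.34² = 0.5064 / 1.796 ≈ 0.282 mm.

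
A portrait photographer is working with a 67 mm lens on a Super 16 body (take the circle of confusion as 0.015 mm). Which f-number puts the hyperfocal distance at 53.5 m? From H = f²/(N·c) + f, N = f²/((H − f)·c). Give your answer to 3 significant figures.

f/5.60

Rearrange H = f²/(N·c) + f for N: N = f² / ((H − f)·c).
N = 67² / ((53500 − 67) × 0.015) = 4489 / 801.5 ≈ 5.60.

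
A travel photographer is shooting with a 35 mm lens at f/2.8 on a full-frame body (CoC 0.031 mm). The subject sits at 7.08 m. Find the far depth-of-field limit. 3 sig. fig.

14.1 m

Hyperfocal distance H = f²/(N·c) + f = 35²/(2.8 × 0.031) + 35 = 1225/0.0868 + 35 ≈ 14147.9 mm ≈ 14.15 m.
Far limit Df = s·(H − f)/(H − s) = 7080 × (14147.9 − 35) / (14147.9 − 7080) = 7080 × 14112.9 / 7067.9 ≈ 14137 mm ≈ 14.1 m.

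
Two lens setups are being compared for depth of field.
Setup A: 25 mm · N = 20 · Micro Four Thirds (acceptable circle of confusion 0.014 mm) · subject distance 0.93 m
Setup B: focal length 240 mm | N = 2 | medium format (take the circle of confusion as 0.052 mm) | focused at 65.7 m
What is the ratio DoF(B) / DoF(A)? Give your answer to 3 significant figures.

Setup A: H = 25²/(20×0.014) + 25 ≈ 2257.1 mm; DoF = Df − Dn = 1564.18 − 661.71 ≈ 902.47 mm.
Setup B: H = 240²/(2×0.052) + 240 ≈ 554086.2 mm; DoF = Df − Dn = 74506 − 58756 ≈ 15750 mm.
Ratio = 15750 / 902.47 ≈ 17.5.

17.5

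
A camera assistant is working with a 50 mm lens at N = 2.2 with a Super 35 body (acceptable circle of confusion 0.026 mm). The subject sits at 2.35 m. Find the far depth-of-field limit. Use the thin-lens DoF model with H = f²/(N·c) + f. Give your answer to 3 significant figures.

Hyperfocal distance H = f²/(N·c) + f = 50²/(2.2 × 0.026) + 50 = 2500/0.0572 + 50 ≈ 43756.3 mm ≈ 43.76 m.
Far limit Df = s·(H − f)/(H − s) = 2350 × (43756.3 − 50) / (43756.3 − 2350) = 2350 × 43706.3 / 41406.3 ≈ 2480.5 mm ≈ 2.48 m.

2.48 m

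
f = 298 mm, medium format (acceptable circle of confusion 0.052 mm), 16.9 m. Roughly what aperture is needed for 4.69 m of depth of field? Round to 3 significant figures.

f/14

Write h = H − f = f²/(N·c). The thin-lens limits are Dn = s·h/(h + (s−f)) and Df = s·h/(h − (s−f)), so DoF = Df − Dn = 2·s·(s−f)·h / (h² − (s−f)²).
That is a quadratic in h: DoF·h² − 2·s·(s−f)·h − DoF·(s−f)² = 0 ⇒ h = (s−f)·(s + √(s² + DoF²)) / DoF = 16602 × (16900 + √(16900² + 4690²)) / 4690 = 16602 × (16900 + 17538.7) / 4690 ≈ 121909 mm.
Then N = f²/(c·h) = 298² / (0.052 × 121909) = 88804 / 6339.2 ≈ 14.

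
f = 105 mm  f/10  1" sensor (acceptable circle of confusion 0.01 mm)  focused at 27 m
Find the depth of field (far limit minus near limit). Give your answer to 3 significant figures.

14.0 m

Hyperfocal distance H = f²/(N·c) + f = 105²/(10 × 0.01) + 105 = 11025/0.1 + 105 ≈ 110355.0 mm ≈ 110.4 m.
Near limit Dn = s·(H − f)/(H + s − 2f) = 27000 × (110355.0 − 105) / (110355.0 + 27000 − 2 × 105) = 27000 × 110250.0 / 137145.0 ≈ 21705 mm.
Far limit Df = s·(H − f)/(H − s) = 27000 × (110355.0 − 105) / (110355.0 − 27000) = 27000 × 110250.0 / 83355.0 ≈ 35712 mm.
Depth of field = Df − Dn = 35712 − 21705 ≈ 14007 mm ≈ 14.0 m.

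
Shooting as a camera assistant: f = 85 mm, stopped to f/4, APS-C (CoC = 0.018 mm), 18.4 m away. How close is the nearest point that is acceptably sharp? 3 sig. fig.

Hyperfocal distance H = f²/(N·c) + f = 85²/(4 × 0.018) + 85 = 7225/0.072 + 85 ≈ 100432.2 mm ≈ 100.4 m.
Near limit Dn = s·(H − f)/(H + s − 2f) = 18400 × (100432.2 − 85) / (100432.2 + 18400 − 2 × 85) = 18400 × 100347.2 / 118662.2 ≈ 15560 mm ≈ 15.6 m.

15.6 m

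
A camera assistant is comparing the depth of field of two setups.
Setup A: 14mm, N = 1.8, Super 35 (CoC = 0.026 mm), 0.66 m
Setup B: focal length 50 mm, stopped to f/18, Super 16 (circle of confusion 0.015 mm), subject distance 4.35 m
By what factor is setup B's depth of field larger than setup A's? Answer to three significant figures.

Setup A: H = 14²/(1.8×0.026) + 14 ≈ 4202.0 mm; DoF = Df − Dn = 780.37 − 571.80 ≈ 208.57 mm.
Setup B: H = 50²/(18×0.015) + 50 ≈ 9309.3 mm; DoF = Df − Dn = 8121.7 − 2970.5 ≈ 5151.2 mm.
Ratio = 5151.2 / 208.57 ≈ 24.7.

24.7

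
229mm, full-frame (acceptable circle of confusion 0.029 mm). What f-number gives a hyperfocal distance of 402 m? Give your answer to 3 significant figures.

Rearrange H = f²/(N·c) + f for N: N = f² / ((H − f)·c).
N = 229² / ((402000 − 229) × 0.029) = 52441 / 11651 ≈ 4.50.

f/4.50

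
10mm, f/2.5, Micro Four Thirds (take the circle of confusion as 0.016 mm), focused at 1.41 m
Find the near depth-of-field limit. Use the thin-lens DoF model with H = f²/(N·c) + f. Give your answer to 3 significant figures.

Hyperfocal distance H = f²/(N·c) + f = 10²/(2.5 × 0.016) + 10 = 100/0.04 + 10 ≈ 2510.0 mm ≈ 2.510 m.
Near limit Dn = s·(H − f)/(H + s − 2f) = 1410 × (2510.0 − 10) / (2510.0 + 1410 − 2 × 10) = 1410 × 2500.0 / 3900.0 ≈ 903.85 mm ≈ 0.904 m.

0.904 m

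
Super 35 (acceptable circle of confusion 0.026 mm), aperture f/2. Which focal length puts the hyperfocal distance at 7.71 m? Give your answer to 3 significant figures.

From H = f²/(N·c) + f, with f ≪ H: f ≈ √(H·N·c) = √(7710 × 2 × 0.026) = √400.92 ≈ 20.02 mm.
The +f correction barely moves this — solving exactly, f² + N·c·f − N·c·H = 0 ⇒ f = (−N·c + √((N·c)² + 4·N·c·H))/2 = (−0.052 + √1603.7)/2 ≈ 19.997 mm, so f ≈ 20.0 mm.

20.0 mm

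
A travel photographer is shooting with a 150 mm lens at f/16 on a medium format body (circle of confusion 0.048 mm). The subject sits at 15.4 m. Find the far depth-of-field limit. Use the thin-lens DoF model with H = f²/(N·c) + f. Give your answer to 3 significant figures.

32.1 m

Hyperfocal distance H = f²/(N·c) + f = 150²/(16 × 0.048) + 150 = 22500/0.768 + 150 ≈ 29446.9 mm ≈ 29.45 m.
Far limit Df = s·(H − f)/(H − s) = 15400 × (29446.9 − 150) / (29446.9 − 15400) = 15400 × 29296.9 / 14046.9 ≈ 32119 mm ≈ 32.1 m.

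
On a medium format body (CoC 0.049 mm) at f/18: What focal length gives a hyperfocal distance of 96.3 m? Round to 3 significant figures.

291 mm

From H = f²/(N·c) + f, with f ≪ H: f ≈ √(H·N·c) = √(96300 × 18 × 0.049) = √84937 ≈ 291.4 mm.
The +f correction barely moves this — solving exactly, f² + N·c·f − N·c·H = 0 ⇒ f = (−N·c + √((N·c)² + 4·N·c·H))/2 = (−0.882 + √339747)/2 ≈ 291.00 mm, so f ≈ 291 mm.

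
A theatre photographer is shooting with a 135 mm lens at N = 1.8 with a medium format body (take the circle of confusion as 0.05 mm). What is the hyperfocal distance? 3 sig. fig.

Hyperfocal distance H = f²/(N·c) + f = 135²/(1.8 × 0.05) + 135 = 18225/0.09 + 135 ≈ 202635.0 mm ≈ 203 m.

203 m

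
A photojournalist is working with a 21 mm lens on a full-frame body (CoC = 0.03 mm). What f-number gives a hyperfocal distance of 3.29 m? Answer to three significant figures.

f/4.50

Rearrange H = f²/(N·c) + f for N: N = f² / ((H − f)·c).
N = 21² / ((3290 − 21) × 0.03) = 441 / 98.07 ≈ 4.50.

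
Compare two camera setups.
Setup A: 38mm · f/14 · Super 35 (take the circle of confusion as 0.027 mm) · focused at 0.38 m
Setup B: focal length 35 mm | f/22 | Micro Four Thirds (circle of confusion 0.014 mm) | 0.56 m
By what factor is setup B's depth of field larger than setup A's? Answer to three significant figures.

2.19

Setup A: H = 38²/(14×0.027) + 38 ≈ 3858.1 mm; DoF = Df − Dn = 417.365 − 348.775 ≈ 68.590 mm.
Setup B: H = 35²/(22×0.014) + 35 ≈ 4012.3 mm; DoF = Df − Dn = 645.16 − 494.70 ≈ 150.46 mm.
Ratio = 150.46 / 68.590 ≈ 2.19.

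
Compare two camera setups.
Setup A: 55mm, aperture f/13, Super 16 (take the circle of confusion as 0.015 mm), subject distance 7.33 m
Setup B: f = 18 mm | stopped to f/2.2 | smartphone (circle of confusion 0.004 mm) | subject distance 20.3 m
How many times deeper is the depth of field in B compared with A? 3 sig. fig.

3.64

Setup A: H = 55²/(13×0.015) + 55 ≈ 15567.8 mm; DoF = Df − Dn = 13803.3 − 4989.9 ≈ 8813.4 mm.
Setup B: H = 18²/(2.2×0.004) + 18 ≈ 36836.2 mm; DoF = Df − Dn = 45198 − 13089 ≈ 32109 mm.
Ratio = 32109 / 8813.4 ≈ 3.64.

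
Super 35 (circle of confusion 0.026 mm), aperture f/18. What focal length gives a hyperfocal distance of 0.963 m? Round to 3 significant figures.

21.0 mm

From H = f²/(N·c) + f, with f ≪ H: f ≈ √(H·N·c) = √(963 × 18 × 0.026) = √450.68 ≈ 21.23 mm.
Exact: f² + N·c·f − N·c·H = 0 ⇒ f = (−N·c + √((N·c)² + 4·N·c·H))/2 = (−0.468 + √1803.0)/2 ≈ 20.997 mm ≈ 21.0 mm.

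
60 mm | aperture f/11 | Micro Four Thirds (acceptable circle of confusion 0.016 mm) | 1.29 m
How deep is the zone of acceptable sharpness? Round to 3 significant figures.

Hyperfocal distance H = f²/(N·c) + f = 60²/(11 × 0.016) + 60 = 3600/0.176 + 60 ≈ 20514.5 mm ≈ 20.51 m.
Near limit Dn = s·(H − f)/(H + s − 2f) = 1290 × (20514.5 − 60) / (20514.5 + 1290 − 2 × 60) = 1290 × 20454.5 / 21684.5 ≈ 1216.83 mm.
Far limit Df = s·(H − f)/(H − s) = 1290 × (20514.5 − 60) / (20514.5 − 1290) = 1290 × 20454.5 / 19224.5 ≈ 1372.54 mm.
Depth of field = Df − Dn = 1372.54 − 1216.83 ≈ 155.71 mm.

156 mm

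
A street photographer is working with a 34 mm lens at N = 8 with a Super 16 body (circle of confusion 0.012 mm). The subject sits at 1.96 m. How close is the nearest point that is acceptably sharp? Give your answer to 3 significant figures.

Hyperfocal distance H = f²/(N·c) + f = 34²/(8 × 0.012) + 34 = 1156/0.096 + 34 ≈ 12075.7 mm ≈ 12.08 m.
Near limit Dn = s·(H − f)/(H + s − 2f) = 1960 × (12075.7 − 34) / (12075.7 + 1960 − 2 × 34) = 1960 × 12041.7 / 13967.7 ≈ 1689.7 mm ≈ 1.69 m.

1.69 m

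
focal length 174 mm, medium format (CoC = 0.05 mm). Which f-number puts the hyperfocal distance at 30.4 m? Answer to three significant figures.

Rearrange H = f²/(N·c) + f for N: N = f² / ((H − f)·c).
N = 174² / ((30400 − 174) × 0.05) = 30276 / 1511 ≈ 20.

f/20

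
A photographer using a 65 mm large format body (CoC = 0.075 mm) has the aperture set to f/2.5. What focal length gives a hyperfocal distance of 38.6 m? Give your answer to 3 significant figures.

85.0 mm

From H = f²/(N·c) + f, with f ≪ H: f ≈ √(H·N·c) = √(38600 × 2.5 × 0.075) = √7237.5 ≈ 85.07 mm.
Exact: f² + N·c·f − N·c·H = 0 ⇒ f = (−N·c + √((N·c)² + 4·N·c·H))/2 = (−0.1875 + √28950)/2 ≈ 84.980 mm ≈ 85.0 mm.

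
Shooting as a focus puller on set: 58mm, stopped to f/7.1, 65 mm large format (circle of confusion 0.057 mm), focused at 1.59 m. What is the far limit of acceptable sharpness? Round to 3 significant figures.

Hyperfocal distance H = f²/(N·c) + f = 58²/(7.1 × 0.057) + 58 = 3364/0.4047 + 58 ≈ 8370.3 mm ≈ 8.370 m.
Far limit Df = s·(H − f)/(H − s) = 1590 × (8370.3 − 58) / (8370.3 − 1590) = 1590 × 8312.3 / 6780.3 ≈ 1949.3 mm ≈ 1.95 m.

1.95 m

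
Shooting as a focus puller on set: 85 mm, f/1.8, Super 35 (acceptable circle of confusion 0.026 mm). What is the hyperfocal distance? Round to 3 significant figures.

Hyperfocal distance H = f²/(N·c) + f = 85²/(1.8 × 0.026) + 85 = 7225/0.0468 + 85 ≈ 154465.3 mm ≈ 154 m.

154 m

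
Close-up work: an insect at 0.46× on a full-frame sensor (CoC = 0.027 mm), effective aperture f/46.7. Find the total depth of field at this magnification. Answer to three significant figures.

11.9 mm

At magnification m, DoF ≈ 2·N_eff·c/m² = 2 × 46.7 × 0.027 / 0.46² = 2.522 / 0.2116 ≈ 11.9 mm.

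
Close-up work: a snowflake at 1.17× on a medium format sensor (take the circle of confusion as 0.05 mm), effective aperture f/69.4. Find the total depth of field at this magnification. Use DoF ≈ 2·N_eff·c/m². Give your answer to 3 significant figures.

At magnification m, DoF ≈ 2·N_eff·c/m² = 2 × 69.4 × 0.05 / 1.17² = 6.94 / 1.369 ≈ 5.07 mm.

5.07 mm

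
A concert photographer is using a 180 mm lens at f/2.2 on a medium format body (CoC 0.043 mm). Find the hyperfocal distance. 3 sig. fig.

Hyperfocal distance H = f²/(N·c) + f = 180²/(2.2 × 0.043) + 180 = 32400/0.0946 + 180 ≈ 342674.7 mm ≈ 343 m.

343 m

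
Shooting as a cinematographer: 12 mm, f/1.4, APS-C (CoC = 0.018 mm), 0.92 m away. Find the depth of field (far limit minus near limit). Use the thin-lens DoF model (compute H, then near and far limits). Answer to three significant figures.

300 mm

Hyperfocal distance H = f²/(N·c) + f = 12²/(1.4 × 0.018) + 12 = 144/0.0252 + 12 ≈ 5726.3 mm ≈ 5.726 m.
Near limit Dn = s·(H − f)/(H + s − 2f) = 920 × (5726.3 − 12) / (5726.3 + 920 − 2 × 12) = 920 × 5714.3 / 6622.3 ≈ 793.86 mm.
Far limit Df = s·(H − f)/(H − s) = 920 × (5726.3 − 12) / (5726.3 − 920) = 920 × 5714.3 / 4806.3 ≈ 1093.81 mm.
Depth of field = Df − Dn = 1093.81 − 793.86 ≈ 299.95 mm.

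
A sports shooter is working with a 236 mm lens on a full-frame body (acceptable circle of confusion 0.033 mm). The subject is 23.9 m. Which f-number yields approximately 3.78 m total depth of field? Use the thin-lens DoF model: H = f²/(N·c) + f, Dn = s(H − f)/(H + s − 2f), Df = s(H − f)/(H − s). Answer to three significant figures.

f/5.61

Write h = H − f = f²/(N·c). The thin-lens limits are Dn = s·h/(h + (s−f)) and Df = s·h/(h − (s−f)), so DoF = Df − Dn = 2·s·(s−f)·h / (h² − (s−f)²).
That is a quadratic in h: DoF·h² − 2·s·(s−f)·h − DoF·(s−f)² = 0 ⇒ h = (s−f)·(s + √(s² + DoF²)) / DoF = 23664 × (23900 + √(23900² + 3780²)) / 3780 = 23664 × (23900 + 24197.1) / 3780 ≈ 301103 mm.
Then N = f²/(c·h) = 236² / (0.033 × 301103) = 55696 / 9936.4 ≈ 5.61.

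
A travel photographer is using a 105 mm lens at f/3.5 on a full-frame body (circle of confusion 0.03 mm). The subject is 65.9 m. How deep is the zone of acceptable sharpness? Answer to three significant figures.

Hyperfocal distance H = f²/(N·c) + f = 105²/(3.5 × 0.03) + 105 = 11025/0.105 + 105 ≈ 105105.0 mm ≈ 105.1 m.
Near limit Dn = s·(H − f)/(H + s − 2f) = 65900 × (105105.0 − 105) / (105105.0 + 65900 − 2 × 105) = 65900 × 105000.0 / 170795.0 ≈ 40513 mm.
Far limit Df = s·(H − f)/(H − s) = 65900 × (105105.0 − 105) / (105105.0 − 65900) = 65900 × 105000.0 / 39205.0 ≈ 176495 mm.
Depth of field = Df − Dn = 176495 − 40513 ≈ 135982 mm ≈ 136 m.

136 m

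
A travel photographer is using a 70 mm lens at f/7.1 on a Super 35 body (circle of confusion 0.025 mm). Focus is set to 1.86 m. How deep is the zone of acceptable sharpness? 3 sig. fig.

Hyperfocal distance H = f²/(N·c) + f = 70²/(7.1 × 0.025) + 70 = 4900/0.1775 + 70 ≈ 27675.6 mm ≈ 27.68 m.
Near limit Dn = s·(H − f)/(H + s − 2f) = 1860 × (27675.6 − 70) / (27675.6 + 1860 − 2 × 70) = 1860 × 27605.6 / 29395.6 ≈ 1746.74 mm.
Far limit Df = s·(H − f)/(H − s) = 1860 × (27675.6 − 70) / (27675.6 − 1860) = 1860 × 27605.6 / 25815.6 ≈ 1988.97 mm.
Depth of field = Df − Dn = 1988.97 − 1746.74 ≈ 242.23 mm.

242 mm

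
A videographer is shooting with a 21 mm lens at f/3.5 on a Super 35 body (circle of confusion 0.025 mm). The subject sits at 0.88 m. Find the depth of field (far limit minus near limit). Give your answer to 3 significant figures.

Hyperfocal distance H = f²/(N·c) + f = 21²/(3.5 × 0.025) + 21 = 441/0.0875 + 21 ≈ 5061.0 mm ≈ 5.061 m.
Near limit Dn = s·(H − f)/(H + s − 2f) = 880 × (5061.0 − 21) / (5061.0 + 880 − 2 × 21) = 880 × 5040.0 / 5899.0 ≈ 751.86 mm.
Far limit Df = s·(H − f)/(H − s) = 880 × (5061.0 − 21) / (5061.0 − 880) = 880 × 5040.0 / 4181.0 ≈ 1060.80 mm.
Depth of field = Df − Dn = 1060.80 − 751.86 ≈ 308.94 mm.

309 mm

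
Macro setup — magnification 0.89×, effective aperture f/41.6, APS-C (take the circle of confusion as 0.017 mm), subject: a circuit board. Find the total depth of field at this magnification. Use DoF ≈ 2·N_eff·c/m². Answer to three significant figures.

At magnification m, DoF ≈ 2·N_eff·c/m² = 2 × 41.6 × 0.017 / 0.89² = 1.414 / 0.7921 ≈ 1.79 mm.

1.79 mm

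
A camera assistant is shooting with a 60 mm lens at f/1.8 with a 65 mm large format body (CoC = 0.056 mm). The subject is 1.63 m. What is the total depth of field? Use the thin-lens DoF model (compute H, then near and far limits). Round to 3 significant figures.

144 mm

Hyperfocal distance H = f²/(N·c) + f = 60²/(1.8 × 0.056) + 60 = 3600/0.1008 + 60 ≈ 35774.3 mm ≈ 35.77 m.
Near limit Dn = s·(H − f)/(H + s − 2f) = 1630 × (35774.3 − 60) / (35774.3 + 1630 − 2 × 60) = 1630 × 35714.3 / 37284.3 ≈ 1561.36 mm.
Far limit Df = s·(H − f)/(H − s) = 1630 × (35774.3 − 60) / (35774.3 − 1630) = 1630 × 35714.3 / 34144.3 ≈ 1704.95 mm.
Depth of field = Df − Dn = 1704.95 − 1561.36 ≈ 143.59 mm.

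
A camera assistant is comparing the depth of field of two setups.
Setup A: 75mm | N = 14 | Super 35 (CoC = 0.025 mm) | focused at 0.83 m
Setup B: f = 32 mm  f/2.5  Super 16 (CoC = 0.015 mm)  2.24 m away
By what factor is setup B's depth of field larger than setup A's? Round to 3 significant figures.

4.67

Setup A: H = 75²/(14×0.025) + 75 ≈ 16146.4 mm; DoF = Df − Dn = 870.914 − 792.758 ≈ 78.156 mm.
Setup B: H = 32²/(2.5×0.015) + 32 ≈ 27338.7 mm; DoF = Df − Dn = 2437.06 − 2072.43 ≈ 364.63 mm.
Ratio = 364.63 / 78.156 ≈ 4.67.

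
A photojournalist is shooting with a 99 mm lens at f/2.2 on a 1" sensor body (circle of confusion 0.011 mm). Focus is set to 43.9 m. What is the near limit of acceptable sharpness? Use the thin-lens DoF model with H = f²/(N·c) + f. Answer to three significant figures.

39.6 m

Hyperfocal distance H = f²/(N·c) + f = 99²/(2.2 × 0.011) + 99 = 9801/0.0242 + 99 ≈ 405099.0 mm ≈ 405.1 m.
Near limit Dn = s·(H − f)/(H + s − 2f) = 43900 × (405099.0 − 99) / (405099.0 + 43900 − 2 × 99) = 43900 × 405000.0 / 448801.0 ≈ 39616 mm ≈ 39.6 m.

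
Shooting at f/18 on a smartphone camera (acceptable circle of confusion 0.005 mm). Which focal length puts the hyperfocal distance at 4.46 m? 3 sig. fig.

From H = f²/(N·c) + f, with f ≪ H: f ≈ √(H·N·c) = √(4460 × 18 × 0.005) = √401.40 ≈ 20.03 mm.
The +f correction barely moves this — solving exactly, f² + N·c·f − N·c·H = 0 ⇒ f = (−N·c + √((N·c)² + 4·N·c·H))/2 = (−0.09 + √1605.6)/2 ≈ 19.990 mm, so f ≈ 20.0 mm.

20.0 mm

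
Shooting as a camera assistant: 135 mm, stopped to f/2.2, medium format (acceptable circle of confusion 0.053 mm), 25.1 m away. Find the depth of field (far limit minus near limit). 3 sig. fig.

Hyperfocal distance H = f²/(N·c) + f = 135²/(2.2 × 0.053) + 135 = 18225/0.1166 + 135 ≈ 156438.6 mm ≈ 156.4 m.
Near limit Dn = s·(H − f)/(H + s − 2f) = 25100 × (156438.6 − 135) / (156438.6 + 25100 − 2 × 135) = 25100 × 156303.6 / 181268.6 ≈ 21643.1 mm.
Far limit Df = s·(H − f)/(H − s) = 25100 × (156438.6 − 135) / (156438.6 − 25100) = 25100 × 156303.6 / 131338.6 ≈ 29871.0 mm.
Depth of field = Df − Dn = 29871.0 − 21643.1 ≈ 8227.9 mm ≈ 8.23 m.

8.23 m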